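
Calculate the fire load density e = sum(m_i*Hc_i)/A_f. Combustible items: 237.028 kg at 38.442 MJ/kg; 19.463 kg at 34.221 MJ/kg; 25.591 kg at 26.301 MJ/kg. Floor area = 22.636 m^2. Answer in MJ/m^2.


Total energy = 237.028*38.442 + 19.463*34.221 + 25.591*26.301
= 9111.830 + 666.0433 + 673.0689
= 10450.94 MJ
e = 10450.94 / 22.636 = 461.70 MJ/m^2

461.70 MJ/m^2


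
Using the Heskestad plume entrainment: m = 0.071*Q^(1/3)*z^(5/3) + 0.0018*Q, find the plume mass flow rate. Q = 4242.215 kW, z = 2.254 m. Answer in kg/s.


Q^(1/3) = 16.188
z^(5/3) = 3.8749
First term = 0.071 * 16.188 * 3.8749 = 4.4536
Second term = 0.0018 * 4242.215 = 7.6360
m = 12.090 kg/s

12.090 kg/s


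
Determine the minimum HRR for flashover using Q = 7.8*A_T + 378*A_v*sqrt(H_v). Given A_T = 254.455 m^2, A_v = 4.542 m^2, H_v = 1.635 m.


7.8*A_T = 1984.749
sqrt(H_v) = 1.2787
378*A_v*sqrt(H_v) = 2195.3
Q = 1984.749 + 2195.3 = 4180.1 kW

4180.1 kW


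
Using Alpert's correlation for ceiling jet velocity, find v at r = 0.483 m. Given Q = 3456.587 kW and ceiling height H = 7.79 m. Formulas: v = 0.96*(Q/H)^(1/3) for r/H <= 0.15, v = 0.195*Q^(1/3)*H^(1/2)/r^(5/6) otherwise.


r/H = 0.483 / 7.79 = 0.062003
r/H <= 0.15, so v = 0.96*(Q/H)^(1/3)
Q/H = 443.72
(Q/H)^(1/3) = 7.6273
v = 0.96 * 7.6273 = 7.3222 m/s

7.3222 m/s


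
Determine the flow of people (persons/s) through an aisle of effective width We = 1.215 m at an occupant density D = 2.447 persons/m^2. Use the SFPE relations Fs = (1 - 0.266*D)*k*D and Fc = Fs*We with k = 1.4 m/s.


1 - 0.266*D = 1 - 0.266*2.447 = 0.34910
Fs = 0.34910 * 1.4 * 2.447 = 1.1959 persons/(s*m)
Fc = 1.1959 * 1.215 = 1.4531 persons/s

1.4531 persons/s


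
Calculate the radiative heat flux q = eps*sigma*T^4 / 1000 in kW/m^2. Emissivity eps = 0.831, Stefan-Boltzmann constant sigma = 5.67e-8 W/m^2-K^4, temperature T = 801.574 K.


T^4 = 4.1283e+11
q = 0.831 * 5.67e-8 * 4.1283e+11 / 1000 = 19.452 kW/m^2

19.452 kW/m^2


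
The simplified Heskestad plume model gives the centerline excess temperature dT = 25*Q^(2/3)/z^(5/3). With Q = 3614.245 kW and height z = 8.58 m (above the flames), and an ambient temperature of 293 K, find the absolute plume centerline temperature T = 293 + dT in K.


Q^(2/3) = 235.51
z^(5/3) = 35.959
dT = 25 * 235.51 / 35.959 = 163.73 K
T = 293 + 163.73 = 456.73 K

456.73 K


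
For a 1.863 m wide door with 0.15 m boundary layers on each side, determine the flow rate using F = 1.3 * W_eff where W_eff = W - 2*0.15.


W_eff = 1.863 - 0.30 = 1.563 m
F = 1.3 * 1.563 = 2.0319 persons/s

2.0319 persons/s


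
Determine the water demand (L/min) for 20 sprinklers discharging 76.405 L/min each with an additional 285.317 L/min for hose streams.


Sprinkler demand = 20 * 76.405 = 1528.1 L/min
Total = 1528.1 + 285.317 = 1813.417 L/min

1813.417 L/min


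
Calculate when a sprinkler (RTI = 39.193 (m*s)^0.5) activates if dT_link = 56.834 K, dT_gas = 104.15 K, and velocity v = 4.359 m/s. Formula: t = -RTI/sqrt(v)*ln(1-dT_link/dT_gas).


dT_link/dT_gas = 0.54569
ln(1 - 0.54569) = -0.78898
t = -39.193 / sqrt(4.359) * -0.78898 = 14.811 s

14.811 s


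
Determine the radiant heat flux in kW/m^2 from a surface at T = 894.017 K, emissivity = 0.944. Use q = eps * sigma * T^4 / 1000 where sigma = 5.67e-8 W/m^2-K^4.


T^4 = 6.3883e+11
q = 0.944 * 5.67e-8 * 6.3883e+11 / 1000 = 34.193 kW/m^2

34.193 kW/m^2


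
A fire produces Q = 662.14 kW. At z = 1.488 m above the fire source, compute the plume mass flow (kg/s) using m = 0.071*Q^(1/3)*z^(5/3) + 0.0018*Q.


Q^(1/3) = 8.7160
z^(5/3) = 1.9394
First term = 0.071 * 8.7160 * 1.9394 = 1.2002
Second term = 0.0018 * 662.14 = 1.1919
m = 2.3920 kg/s

2.3920 kg/s


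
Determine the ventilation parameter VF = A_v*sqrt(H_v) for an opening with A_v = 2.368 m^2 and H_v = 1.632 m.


sqrt(H_v) = 1.2775
VF = 2.368 * 1.2775 = 3.0251 m^(5/2)

3.0251 m^(5/2)


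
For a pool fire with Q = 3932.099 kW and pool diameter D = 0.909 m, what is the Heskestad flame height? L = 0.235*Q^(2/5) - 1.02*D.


Q^(2/5) = 27.406
0.235 * Q^(2/5) = 6.4405
1.02 * D = 0.92718
L = 5.5133 m

5.5133 m


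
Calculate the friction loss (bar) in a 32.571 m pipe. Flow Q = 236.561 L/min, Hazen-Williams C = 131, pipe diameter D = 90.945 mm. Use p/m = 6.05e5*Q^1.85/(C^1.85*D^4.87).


Q^1.85 = 24649
C^1.85 = 8259.5
D^4.87 = 3.4614e+09
p/m = 0.00052161 bar/m
p_total = 0.00052161 * 32.571 = 0.016989 bar

0.016989 bar


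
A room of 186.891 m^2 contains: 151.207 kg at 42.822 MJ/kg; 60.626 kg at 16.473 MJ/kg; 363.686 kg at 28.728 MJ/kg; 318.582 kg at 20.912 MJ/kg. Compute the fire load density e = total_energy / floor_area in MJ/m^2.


Total energy = 151.207*42.822 + 60.626*16.473 + 363.686*28.728 + 318.582*20.912
= 6474.986 + 998.6921 + 10447.97 + 6662.187
= 24583.84 MJ
e = 24583.84 / 186.891 = 131.54 MJ/m^2

131.54 MJ/m^2


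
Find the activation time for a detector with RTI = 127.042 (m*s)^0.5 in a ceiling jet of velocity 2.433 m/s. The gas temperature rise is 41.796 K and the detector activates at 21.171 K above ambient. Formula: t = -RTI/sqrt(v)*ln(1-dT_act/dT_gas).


dT_act/dT_gas = 0.50653
ln(1 - 0.50653) = -0.70630
t = -127.042 / sqrt(2.433) * -0.70630 = 57.526 s

57.526 s


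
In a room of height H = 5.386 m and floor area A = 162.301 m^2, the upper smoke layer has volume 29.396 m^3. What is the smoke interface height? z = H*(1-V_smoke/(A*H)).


V/(A*H) = 0.033628
1 - 0.033628 = 0.96637
z = 5.386 * 0.96637 = 5.2049 m

5.2049 m


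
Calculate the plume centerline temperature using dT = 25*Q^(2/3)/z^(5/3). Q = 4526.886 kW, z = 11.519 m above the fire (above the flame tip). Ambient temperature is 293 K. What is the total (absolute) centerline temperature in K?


Q^(2/3) = 273.65
z^(5/3) = 58.752
dT = 25 * 273.65 / 58.752 = 116.44 K
T = 293 + 116.44 = 409.44 K

409.44 K


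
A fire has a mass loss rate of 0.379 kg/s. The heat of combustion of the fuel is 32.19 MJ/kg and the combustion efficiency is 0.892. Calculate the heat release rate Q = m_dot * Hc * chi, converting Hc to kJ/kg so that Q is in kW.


Hc = 32.19 MJ/kg = 32.19 * 1000 kJ/kg = 32190 kJ/kg
Q = 0.379 kg/s * 32190 kJ/kg * 0.892 = 10882 kW

10882 kW


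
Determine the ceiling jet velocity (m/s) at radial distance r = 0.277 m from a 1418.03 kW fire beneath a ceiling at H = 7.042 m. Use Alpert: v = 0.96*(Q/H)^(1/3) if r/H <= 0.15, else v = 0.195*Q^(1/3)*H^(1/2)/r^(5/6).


r/H = 0.277 / 7.042 = 0.039335
r/H <= 0.15, so v = 0.96*(Q/H)^(1/3)
Q/H = 201.37
(Q/H)^(1/3) = 5.8613
v = 0.96 * 5.8613 = 5.6269 m/s

5.6269 m/s


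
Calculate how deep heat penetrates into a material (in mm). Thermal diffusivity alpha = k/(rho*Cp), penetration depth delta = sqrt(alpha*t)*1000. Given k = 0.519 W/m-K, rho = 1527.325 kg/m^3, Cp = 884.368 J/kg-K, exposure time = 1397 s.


alpha = 0.519 / (1527.325 * 884.368) = 3.8424e-07 m^2/s
alpha * t = 0.00053678
delta = sqrt(0.00053678) * 1000 = 23.169 mm

23.169 mm


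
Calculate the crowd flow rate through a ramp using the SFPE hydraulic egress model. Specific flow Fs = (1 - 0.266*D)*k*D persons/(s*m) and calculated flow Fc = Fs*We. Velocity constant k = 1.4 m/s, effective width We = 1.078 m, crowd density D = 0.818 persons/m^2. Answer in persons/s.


1 - 0.266*D = 1 - 0.266*0.818 = 0.78241
Fs = 0.78241 * 1.4 * 0.818 = 0.89602 persons/(s*m)
Fc = 0.89602 * 1.078 = 0.96591 persons/s

0.96591 persons/s


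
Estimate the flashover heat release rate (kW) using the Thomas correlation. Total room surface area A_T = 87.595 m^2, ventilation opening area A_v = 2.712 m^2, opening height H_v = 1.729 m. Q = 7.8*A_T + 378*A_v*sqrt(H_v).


7.8*A_T = 683.241
sqrt(H_v) = 1.3149
378*A_v*sqrt(H_v) = 1348.0
Q = 683.241 + 1348.0 = 2031.2 kW

2031.2 kW


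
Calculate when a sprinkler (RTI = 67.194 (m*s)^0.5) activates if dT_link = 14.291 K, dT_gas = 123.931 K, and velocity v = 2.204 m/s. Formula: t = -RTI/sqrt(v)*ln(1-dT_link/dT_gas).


dT_link/dT_gas = 0.11531
ln(1 - 0.11531) = -0.12252
t = -67.194 / sqrt(2.204) * -0.12252 = 5.5455 s

5.5455 s


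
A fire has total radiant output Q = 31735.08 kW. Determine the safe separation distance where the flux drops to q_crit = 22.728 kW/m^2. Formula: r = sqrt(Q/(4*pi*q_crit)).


4*pi*q_crit = 285.61
Q/(4*pi*q_crit) = 111.11
r = sqrt(111.11) = 10.541 m

10.541 m


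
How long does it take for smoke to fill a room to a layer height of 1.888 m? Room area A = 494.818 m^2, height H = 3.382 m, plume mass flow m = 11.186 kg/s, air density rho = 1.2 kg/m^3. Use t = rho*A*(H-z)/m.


H - z = 1.494 m
t = 1.2 * 494.818 * 1.494 / 11.186 = 79.305 s

79.305 s


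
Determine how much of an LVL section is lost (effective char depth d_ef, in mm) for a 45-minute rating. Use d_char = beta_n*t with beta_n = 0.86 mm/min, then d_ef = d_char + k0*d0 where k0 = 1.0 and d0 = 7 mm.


d_char = 0.86 * 45 = 38.7 mm
d_ef = 38.7 + 1.0*7 = 45.7 mm

45.7 mm


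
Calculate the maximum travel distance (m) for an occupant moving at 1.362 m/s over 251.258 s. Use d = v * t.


d = 1.362 * 251.258 = 342.21 m

342.21 m


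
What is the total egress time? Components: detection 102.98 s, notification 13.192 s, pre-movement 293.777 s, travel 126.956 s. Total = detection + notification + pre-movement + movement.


Total = 102.98 + 13.192 + 293.777 + 126.956 = 536.905 s

536.905 s


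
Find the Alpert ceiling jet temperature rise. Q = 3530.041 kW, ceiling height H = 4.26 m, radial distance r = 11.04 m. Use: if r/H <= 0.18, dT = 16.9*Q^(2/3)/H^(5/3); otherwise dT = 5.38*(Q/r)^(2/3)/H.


r/H = 11.04 / 4.26 = 2.5915
r/H > 0.18, so dT = 5.38*(Q/r)^(2/3)/H
Q/r = 319.75
(Q/r)^(2/3) = 46.760
dT = 5.38 * 46.760 / 4.26 = 59.054 K

59.054 K


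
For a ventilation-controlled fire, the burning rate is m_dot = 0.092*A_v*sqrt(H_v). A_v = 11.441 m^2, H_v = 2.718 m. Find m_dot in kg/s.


sqrt(H_v) = 1.6486
m_dot = 0.092 * 11.441 * 1.6486 = 1.7353 kg/s

1.7353 kg/s


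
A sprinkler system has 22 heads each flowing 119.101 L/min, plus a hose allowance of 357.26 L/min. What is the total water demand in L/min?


Sprinkler demand = 22 * 119.101 = 2620.222 L/min
Total = 2620.222 + 357.26 = 2977.482 L/min

2977.482 L/min


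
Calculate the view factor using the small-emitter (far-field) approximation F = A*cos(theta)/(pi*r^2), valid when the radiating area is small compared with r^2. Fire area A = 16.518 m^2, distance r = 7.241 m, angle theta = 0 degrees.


cos(0 deg) = 1
pi*r^2 = 164.72
F = 16.518 * 1 / 164.72 = 0.10028

0.10028


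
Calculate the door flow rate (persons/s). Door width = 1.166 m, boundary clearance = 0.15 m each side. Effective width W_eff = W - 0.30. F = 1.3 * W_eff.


W_eff = 1.166 - 0.30 = 0.866 m
F = 1.3 * 0.866 = 1.1258 persons/s

1.1258 persons/s


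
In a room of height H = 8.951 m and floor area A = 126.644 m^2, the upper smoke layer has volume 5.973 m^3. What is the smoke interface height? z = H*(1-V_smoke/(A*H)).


V/(A*H) = 0.0052691
1 - 0.0052691 = 0.99473
z = 8.951 * 0.99473 = 8.9038 m

8.9038 m


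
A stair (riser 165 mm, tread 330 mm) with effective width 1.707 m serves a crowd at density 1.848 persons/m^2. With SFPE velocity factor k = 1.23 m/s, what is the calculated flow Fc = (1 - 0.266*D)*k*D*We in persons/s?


1 - 0.266*D = 1 - 0.266*1.848 = 0.50843
Fs = 0.50843 * 1.23 * 1.848 = 1.1557 persons/(s*m)
Fc = 1.1557 * 1.707 = 1.9728 persons/s

1.9728 persons/s


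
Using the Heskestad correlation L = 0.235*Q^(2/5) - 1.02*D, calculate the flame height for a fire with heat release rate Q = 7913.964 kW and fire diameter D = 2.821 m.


Q^(2/5) = 36.254
0.235 * Q^(2/5) = 8.5197
1.02 * D = 2.8774
L = 5.6423 m

5.6423 m


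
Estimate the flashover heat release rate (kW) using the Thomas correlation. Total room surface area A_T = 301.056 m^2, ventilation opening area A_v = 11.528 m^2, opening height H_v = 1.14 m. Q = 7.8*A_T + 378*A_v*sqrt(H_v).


7.8*A_T = 2348.2
sqrt(H_v) = 1.0677
378*A_v*sqrt(H_v) = 4652.6
Q = 2348.2 + 4652.6 = 7000.9 kW

7000.9 kW


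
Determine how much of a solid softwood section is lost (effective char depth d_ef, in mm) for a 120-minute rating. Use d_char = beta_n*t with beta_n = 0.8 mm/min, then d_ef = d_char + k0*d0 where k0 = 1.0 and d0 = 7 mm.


d_char = 0.8 * 120 = 96 mm
d_ef = 96 + 1.0*7 = 103 mm

103 mm


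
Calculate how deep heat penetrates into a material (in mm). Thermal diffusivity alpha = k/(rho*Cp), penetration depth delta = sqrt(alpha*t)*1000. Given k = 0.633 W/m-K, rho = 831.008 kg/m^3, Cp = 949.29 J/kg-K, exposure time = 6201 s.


alpha = 0.633 / (831.008 * 949.29) = 8.0242e-07 m^2/s
alpha * t = 0.0049758
delta = sqrt(0.0049758) * 1000 = 70.539 mm

70.539 mm


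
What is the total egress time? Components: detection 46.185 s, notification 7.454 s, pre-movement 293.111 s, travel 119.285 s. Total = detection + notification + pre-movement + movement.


Total = 46.185 + 7.454 + 293.111 + 119.285 = 466.035 s

466.035 s


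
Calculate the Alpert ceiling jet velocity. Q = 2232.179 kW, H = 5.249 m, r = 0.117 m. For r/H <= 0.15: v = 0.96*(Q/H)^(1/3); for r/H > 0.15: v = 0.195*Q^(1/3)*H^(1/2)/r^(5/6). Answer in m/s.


r/H = 0.117 / 5.249 = 0.022290
r/H <= 0.15, so v = 0.96*(Q/H)^(1/3)
Q/H = 425.26
(Q/H)^(1/3) = 7.5200
v = 0.96 * 7.5200 = 7.2192 m/s

7.2192 m/s


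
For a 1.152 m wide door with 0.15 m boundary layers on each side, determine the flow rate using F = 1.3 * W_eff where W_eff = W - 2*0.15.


W_eff = 1.152 - 0.30 = 0.852 m
F = 1.3 * 0.852 = 1.1076 persons/s

1.1076 persons/s


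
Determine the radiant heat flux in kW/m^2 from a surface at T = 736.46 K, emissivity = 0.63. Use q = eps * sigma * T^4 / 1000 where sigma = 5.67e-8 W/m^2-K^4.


T^4 = 2.9417e+11
q = 0.63 * 5.67e-8 * 2.9417e+11 / 1000 = 10.508 kW/m^2

10.508 kW/m^2


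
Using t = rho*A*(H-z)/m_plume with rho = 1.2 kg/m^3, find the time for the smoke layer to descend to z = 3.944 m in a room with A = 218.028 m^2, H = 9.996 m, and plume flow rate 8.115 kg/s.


H - z = 6.052 m
t = 1.2 * 218.028 * 6.052 / 8.115 = 195.12 s

195.12 s


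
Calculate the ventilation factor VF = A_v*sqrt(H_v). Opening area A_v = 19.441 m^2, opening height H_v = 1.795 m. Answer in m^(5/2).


sqrt(H_v) = 1.3398
VF = 19.441 * 1.3398 = 26.047 m^(5/2)

26.047 m^(5/2)


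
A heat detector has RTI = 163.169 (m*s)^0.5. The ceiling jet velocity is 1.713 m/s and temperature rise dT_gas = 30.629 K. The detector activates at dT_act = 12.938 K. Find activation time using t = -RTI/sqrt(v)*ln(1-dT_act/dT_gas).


dT_act/dT_gas = 0.42241
ln(1 - 0.42241) = -0.54889
t = -163.169 / sqrt(1.713) * -0.54889 = 68.430 s

68.430 s


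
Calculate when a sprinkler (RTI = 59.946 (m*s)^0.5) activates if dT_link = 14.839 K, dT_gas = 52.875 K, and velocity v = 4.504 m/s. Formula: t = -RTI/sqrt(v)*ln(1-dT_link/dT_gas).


dT_link/dT_gas = 0.28064
ln(1 - 0.28064) = -0.32940
t = -59.946 / sqrt(4.504) * -0.32940 = 9.3043 s

9.3043 s


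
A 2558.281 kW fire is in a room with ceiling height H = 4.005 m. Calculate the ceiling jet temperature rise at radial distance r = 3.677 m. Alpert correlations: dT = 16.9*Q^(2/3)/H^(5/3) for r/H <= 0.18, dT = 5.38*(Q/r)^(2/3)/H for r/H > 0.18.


r/H = 3.677 / 4.005 = 0.91810
r/H > 0.18, so dT = 5.38*(Q/r)^(2/3)/H
Q/r = 695.75
(Q/r)^(2/3) = 78.518
dT = 5.38 * 78.518 / 4.005 = 105.47 K

105.47 K


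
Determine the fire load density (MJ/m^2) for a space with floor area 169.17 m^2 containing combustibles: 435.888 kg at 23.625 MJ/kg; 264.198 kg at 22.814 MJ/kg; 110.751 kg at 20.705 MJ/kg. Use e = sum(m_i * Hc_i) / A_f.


Total energy = 435.888*23.625 + 264.198*22.814 + 110.751*20.705
= 10297.854 + 6027.413 + 2293.099
= 18618.37 MJ
e = 18618.37 / 169.17 = 110.06 MJ/m^2

110.06 MJ/m^2


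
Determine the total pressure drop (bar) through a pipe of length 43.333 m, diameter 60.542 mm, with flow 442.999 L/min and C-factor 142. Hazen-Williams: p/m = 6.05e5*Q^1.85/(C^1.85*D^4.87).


Q^1.85 = 78677
C^1.85 = 9588.1
D^4.87 = 4.7711e+08
p/m = 0.010405 bar/m
p_total = 0.010405 * 43.333 = 0.45089 bar

0.45089 bar


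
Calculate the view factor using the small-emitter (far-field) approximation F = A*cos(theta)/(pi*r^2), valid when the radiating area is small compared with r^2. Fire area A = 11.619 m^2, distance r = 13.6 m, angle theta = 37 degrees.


cos(37 deg) = 0.79864
pi*r^2 = 581.07
F = 11.619 * 0.79864 / 581.07 = 0.015969

0.015969


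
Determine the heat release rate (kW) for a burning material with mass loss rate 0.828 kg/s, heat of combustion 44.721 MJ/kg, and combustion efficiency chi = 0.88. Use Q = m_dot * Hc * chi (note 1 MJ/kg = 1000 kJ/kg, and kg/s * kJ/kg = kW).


Hc = 44.721 MJ/kg = 44.721 * 1000 kJ/kg = 44721 kJ/kg
Q = 0.828 kg/s * 44721 kJ/kg * 0.88 = 32586 kW

32586 kW


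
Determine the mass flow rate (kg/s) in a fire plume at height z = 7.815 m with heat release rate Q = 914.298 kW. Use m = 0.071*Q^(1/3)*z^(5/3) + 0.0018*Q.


Q^(1/3) = 9.7058
z^(5/3) = 30.776
First term = 0.071 * 9.7058 * 30.776 = 21.208
Second term = 0.0018 * 914.298 = 1.6457
m = 22.854 kg/s

22.854 kg/s


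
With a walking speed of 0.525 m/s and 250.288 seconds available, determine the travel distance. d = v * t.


d = 0.525 * 250.288 = 131.40 m

131.40 m


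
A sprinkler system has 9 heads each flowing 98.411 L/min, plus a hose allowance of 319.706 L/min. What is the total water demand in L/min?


Sprinkler demand = 9 * 98.411 = 885.699 L/min
Total = 885.699 + 319.706 = 1205.405 L/min

1205.405 L/min


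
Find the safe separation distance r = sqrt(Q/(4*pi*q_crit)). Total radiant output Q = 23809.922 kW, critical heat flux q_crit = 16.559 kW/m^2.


4*pi*q_crit = 208.09
Q/(4*pi*q_crit) = 114.42
r = sqrt(114.42) = 10.697 m

10.697 m


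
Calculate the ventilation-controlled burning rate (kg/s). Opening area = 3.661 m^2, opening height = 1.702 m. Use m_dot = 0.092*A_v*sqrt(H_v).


sqrt(H_v) = 1.3046
m_dot = 0.092 * 3.661 * 1.3046 = 0.43941 kg/s

0.43941 kg/s


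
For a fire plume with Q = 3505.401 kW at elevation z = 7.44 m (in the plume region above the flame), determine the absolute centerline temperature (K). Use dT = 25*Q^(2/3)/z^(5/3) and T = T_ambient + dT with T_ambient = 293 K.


Q^(2/3) = 230.76
z^(5/3) = 28.354
dT = 25 * 230.76 / 28.354 = 203.46 K
T = 293 + 203.46 = 496.46 K

496.46 K


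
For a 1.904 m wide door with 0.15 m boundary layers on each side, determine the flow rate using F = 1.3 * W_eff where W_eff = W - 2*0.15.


W_eff = 1.904 - 0.30 = 1.604 m
F = 1.3 * 1.604 = 2.0852 persons/s

2.0852 persons/s


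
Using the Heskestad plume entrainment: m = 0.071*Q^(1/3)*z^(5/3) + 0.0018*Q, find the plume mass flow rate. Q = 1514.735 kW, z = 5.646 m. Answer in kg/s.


Q^(1/3) = 11.485
z^(5/3) = 17.902
First term = 0.071 * 11.485 * 17.902 = 14.597
Second term = 0.0018 * 1514.735 = 2.7265
m = 17.324 kg/s

17.324 kg/s


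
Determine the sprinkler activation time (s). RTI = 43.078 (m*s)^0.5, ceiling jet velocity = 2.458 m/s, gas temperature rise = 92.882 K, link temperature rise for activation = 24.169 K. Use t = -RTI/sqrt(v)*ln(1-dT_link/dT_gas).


dT_link/dT_gas = 0.26021
ln(1 - 0.26021) = -0.30139
t = -43.078 / sqrt(2.458) * -0.30139 = 8.2812 s

8.2812 s


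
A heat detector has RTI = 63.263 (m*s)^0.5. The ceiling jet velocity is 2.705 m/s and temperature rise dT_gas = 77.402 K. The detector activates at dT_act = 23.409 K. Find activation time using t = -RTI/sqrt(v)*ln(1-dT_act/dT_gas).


dT_act/dT_gas = 0.30243
ln(1 - 0.30243) = -0.36016
t = -63.263 / sqrt(2.705) * -0.36016 = 13.853 s

13.853 s


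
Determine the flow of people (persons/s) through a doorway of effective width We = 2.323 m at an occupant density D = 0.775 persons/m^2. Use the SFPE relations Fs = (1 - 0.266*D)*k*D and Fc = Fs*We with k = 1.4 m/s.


1 - 0.266*D = 1 - 0.266*0.775 = 0.79385
Fs = 0.79385 * 1.4 * 0.775 = 0.86133 persons/(s*m)
Fc = 0.86133 * 2.323 = 2.0009 persons/s

2.0009 persons/s


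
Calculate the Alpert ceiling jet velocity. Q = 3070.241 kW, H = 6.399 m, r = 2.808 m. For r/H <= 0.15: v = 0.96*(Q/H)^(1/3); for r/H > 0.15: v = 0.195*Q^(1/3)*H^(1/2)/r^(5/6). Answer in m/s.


r/H = 2.808 / 6.399 = 0.43882
r/H > 0.15, so v = 0.195*Q^(1/3)*H^(1/2)/r^(5/6)
Q^(1/3) = 14.534
H^(1/2) = 2.5296
r^(5/6) = 2.3641
v = 0.195 * 14.534 * 2.5296 / 2.3641 = 3.0326 m/s

3.0326 m/s


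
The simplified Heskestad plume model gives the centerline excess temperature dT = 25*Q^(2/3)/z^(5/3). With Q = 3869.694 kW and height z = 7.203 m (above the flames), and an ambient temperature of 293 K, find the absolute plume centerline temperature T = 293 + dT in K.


Q^(2/3) = 246.48
z^(5/3) = 26.865
dT = 25 * 246.48 / 26.865 = 229.37 K
T = 293 + 229.37 = 522.37 K

522.37 K


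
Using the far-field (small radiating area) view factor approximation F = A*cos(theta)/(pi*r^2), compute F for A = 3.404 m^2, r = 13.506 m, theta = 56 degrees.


cos(56 deg) = 0.55919
pi*r^2 = 573.06
F = 3.404 * 0.55919 / 573.06 = 0.0033216

0.0033216


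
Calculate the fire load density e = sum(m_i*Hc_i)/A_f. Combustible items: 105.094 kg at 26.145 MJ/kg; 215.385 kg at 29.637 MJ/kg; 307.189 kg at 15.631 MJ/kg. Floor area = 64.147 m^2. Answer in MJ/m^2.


Total energy = 105.094*26.145 + 215.385*29.637 + 307.189*15.631
= 2747.683 + 6383.365 + 4801.671
= 13932.72 MJ
e = 13932.72 / 64.147 = 217.20 MJ/m^2

217.20 MJ/m^2


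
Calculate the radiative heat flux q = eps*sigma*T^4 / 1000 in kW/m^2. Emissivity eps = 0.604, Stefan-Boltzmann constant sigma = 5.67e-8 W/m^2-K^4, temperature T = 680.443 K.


T^4 = 2.1437e+11
q = 0.604 * 5.67e-8 * 2.1437e+11 / 1000 = 7.3415 kW/m^2

7.3415 kW/m^2


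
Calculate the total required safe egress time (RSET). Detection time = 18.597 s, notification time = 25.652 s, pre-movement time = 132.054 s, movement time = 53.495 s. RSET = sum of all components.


Total = 18.597 + 25.652 + 132.054 + 53.495 = 229.798 s

229.798 s


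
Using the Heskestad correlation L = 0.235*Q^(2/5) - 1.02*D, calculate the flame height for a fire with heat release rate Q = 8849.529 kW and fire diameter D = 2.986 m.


Q^(2/5) = 37.911
0.235 * Q^(2/5) = 8.9091
1.02 * D = 3.0457
L = 5.8634 m

5.8634 m


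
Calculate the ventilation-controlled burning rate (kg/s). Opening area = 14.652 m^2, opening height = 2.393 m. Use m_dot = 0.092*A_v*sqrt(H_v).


sqrt(H_v) = 1.5469
m_dot = 0.092 * 14.652 * 1.5469 = 2.0852 kg/s

2.0852 kg/s


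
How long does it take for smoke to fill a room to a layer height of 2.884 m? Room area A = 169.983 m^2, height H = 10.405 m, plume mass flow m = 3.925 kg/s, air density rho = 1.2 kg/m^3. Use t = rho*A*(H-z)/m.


H - z = 7.521 m
t = 1.2 * 169.983 * 7.521 / 3.925 = 390.86 s

390.86 s


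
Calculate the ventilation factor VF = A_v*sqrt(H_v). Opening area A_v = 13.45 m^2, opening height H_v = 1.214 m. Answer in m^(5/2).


sqrt(H_v) = 1.1018
VF = 13.45 * 1.1018 = 14.819 m^(5/2)

14.819 m^(5/2)


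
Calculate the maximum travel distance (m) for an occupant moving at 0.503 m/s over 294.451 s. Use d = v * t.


d = 0.503 * 294.451 = 148.11 m

148.11 m


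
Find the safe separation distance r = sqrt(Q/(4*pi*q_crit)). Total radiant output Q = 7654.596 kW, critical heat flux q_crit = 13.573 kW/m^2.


4*pi*q_crit = 170.56
Q/(4*pi*q_crit) = 44.878
r = sqrt(44.878) = 6.6991 m

6.6991 m


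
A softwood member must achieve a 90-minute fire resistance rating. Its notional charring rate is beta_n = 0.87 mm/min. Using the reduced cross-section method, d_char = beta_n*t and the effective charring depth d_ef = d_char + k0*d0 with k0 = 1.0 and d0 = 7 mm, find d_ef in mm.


d_char = 0.87 * 90 = 78.3 mm
d_ef = 78.3 + 1.0*7 = 85.3 mm

85.3 mm


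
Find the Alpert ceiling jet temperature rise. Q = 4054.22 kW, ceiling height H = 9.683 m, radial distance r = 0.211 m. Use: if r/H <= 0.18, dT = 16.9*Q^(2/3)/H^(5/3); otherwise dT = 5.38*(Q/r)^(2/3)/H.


r/H = 0.211 / 9.683 = 0.021791
r/H <= 0.18, so dT = 16.9*Q^(2/3)/H^(5/3)
Q^(2/3) = 254.26
H^(5/3) = 43.990
dT = 16.9 * 254.26 / 43.990 = 97.681 K

97.681 K


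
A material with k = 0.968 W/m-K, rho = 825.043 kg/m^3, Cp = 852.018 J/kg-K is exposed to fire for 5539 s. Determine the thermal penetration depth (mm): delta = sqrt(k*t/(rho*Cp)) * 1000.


alpha = 0.968 / (825.043 * 852.018) = 1.3771e-06 m^2/s
alpha * t = 0.0076275
delta = sqrt(0.0076275) * 1000 = 87.335 mm

87.335 mm


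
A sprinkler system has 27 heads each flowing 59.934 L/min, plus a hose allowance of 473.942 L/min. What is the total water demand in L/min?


Sprinkler demand = 27 * 59.934 = 1618.218 L/min
Total = 1618.218 + 473.942 = 2092.16 L/min

2092.16 L/min


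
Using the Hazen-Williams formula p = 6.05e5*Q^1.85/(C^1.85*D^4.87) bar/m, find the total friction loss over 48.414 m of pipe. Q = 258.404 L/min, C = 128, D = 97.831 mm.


Q^1.85 = 29024
C^1.85 = 7913.0
D^4.87 = 4.9388e+09
p/m = 0.00044931 bar/m
p_total = 0.00044931 * 48.414 = 0.021753 bar

0.021753 bar


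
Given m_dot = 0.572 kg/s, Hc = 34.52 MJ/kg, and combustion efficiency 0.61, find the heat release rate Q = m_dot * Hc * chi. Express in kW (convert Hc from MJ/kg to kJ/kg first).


Hc = 34.52 MJ/kg = 34.52 * 1000 kJ/kg = 34520 kJ/kg
Q = 0.572 kg/s * 34520 kJ/kg * 0.61 = 12045 kW

12045 kW


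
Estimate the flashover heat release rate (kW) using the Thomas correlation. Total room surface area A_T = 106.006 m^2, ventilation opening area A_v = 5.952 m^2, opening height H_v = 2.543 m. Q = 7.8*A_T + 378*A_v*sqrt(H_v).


7.8*A_T = 826.85
sqrt(H_v) = 1.5947
378*A_v*sqrt(H_v) = 3587.8
Q = 826.85 + 3587.8 = 4414.6 kW

4414.6 kW


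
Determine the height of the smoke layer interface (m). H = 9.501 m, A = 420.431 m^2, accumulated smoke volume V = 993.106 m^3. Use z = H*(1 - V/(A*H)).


V/(A*H) = 0.24862
1 - 0.24862 = 0.75138
z = 9.501 * 0.75138 = 7.1389 m

7.1389 m


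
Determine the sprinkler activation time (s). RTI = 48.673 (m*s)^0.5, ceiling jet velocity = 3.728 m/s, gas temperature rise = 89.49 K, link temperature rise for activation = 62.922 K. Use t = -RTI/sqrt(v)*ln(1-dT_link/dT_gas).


dT_link/dT_gas = 0.70312
ln(1 - 0.70312) = -1.2144
t = -48.673 / sqrt(3.728) * -1.2144 = 30.614 s

30.614 s


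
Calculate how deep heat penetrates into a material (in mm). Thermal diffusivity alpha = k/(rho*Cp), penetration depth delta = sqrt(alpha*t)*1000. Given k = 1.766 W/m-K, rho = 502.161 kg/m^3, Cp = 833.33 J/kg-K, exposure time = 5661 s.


alpha = 1.766 / (502.161 * 833.33) = 4.2202e-06 m^2/s
alpha * t = 0.023890
delta = sqrt(0.023890) * 1000 = 154.57 mm

154.57 mm


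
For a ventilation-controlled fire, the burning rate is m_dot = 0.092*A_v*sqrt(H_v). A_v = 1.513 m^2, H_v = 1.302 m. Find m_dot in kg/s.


sqrt(H_v) = 1.1411
m_dot = 0.092 * 1.513 * 1.1411 = 0.15883 kg/s

0.15883 kg/s


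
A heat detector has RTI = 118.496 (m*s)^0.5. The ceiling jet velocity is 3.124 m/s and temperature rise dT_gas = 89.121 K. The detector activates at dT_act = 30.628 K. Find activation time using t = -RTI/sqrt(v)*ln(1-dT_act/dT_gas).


dT_act/dT_gas = 0.34367
ln(1 - 0.34367) = -0.42109
t = -118.496 / sqrt(3.124) * -0.42109 = 28.231 s

28.231 s


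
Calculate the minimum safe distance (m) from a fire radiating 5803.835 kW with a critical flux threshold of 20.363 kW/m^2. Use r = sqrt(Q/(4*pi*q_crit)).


4*pi*q_crit = 255.89
Q/(4*pi*q_crit) = 22.681
r = sqrt(22.681) = 4.7625 m

4.7625 m


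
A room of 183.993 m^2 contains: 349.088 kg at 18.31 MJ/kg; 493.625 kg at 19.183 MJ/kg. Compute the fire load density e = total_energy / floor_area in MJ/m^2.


Total energy = 349.088*18.31 + 493.625*19.183
= 6391.801 + 9469.208
= 15861.01 MJ
e = 15861.01 / 183.993 = 86.204 MJ/m^2

86.204 MJ/m^2


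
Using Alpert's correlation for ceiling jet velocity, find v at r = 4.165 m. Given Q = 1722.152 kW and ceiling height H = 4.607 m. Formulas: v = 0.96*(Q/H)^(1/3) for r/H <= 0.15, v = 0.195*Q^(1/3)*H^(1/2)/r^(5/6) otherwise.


r/H = 4.165 / 4.607 = 0.90406
r/H > 0.15, so v = 0.195*Q^(1/3)*H^(1/2)/r^(5/6)
Q^(1/3) = 11.986
H^(1/2) = 2.1464
r^(5/6) = 3.2836
v = 0.195 * 11.986 * 2.1464 / 3.2836 = 1.5279 m/s

1.5279 m/s


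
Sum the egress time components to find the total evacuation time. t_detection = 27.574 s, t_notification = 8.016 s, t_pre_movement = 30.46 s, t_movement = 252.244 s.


Total = 27.574 + 8.016 + 30.46 + 252.244 = 318.294 s

318.294 s


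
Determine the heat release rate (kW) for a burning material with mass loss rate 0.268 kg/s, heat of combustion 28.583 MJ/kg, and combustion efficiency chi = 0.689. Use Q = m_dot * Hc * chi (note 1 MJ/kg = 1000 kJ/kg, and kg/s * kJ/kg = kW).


Hc = 28.583 MJ/kg = 28.583 * 1000 kJ/kg = 28583 kJ/kg
Q = 0.268 kg/s * 28583 kJ/kg * 0.689 = 5277.9 kW

5277.9 kW


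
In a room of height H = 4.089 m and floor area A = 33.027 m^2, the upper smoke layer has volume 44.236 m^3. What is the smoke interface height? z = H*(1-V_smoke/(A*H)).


V/(A*H) = 0.32756
1 - 0.32756 = 0.67244
z = 4.089 * 0.67244 = 2.7496 m

2.7496 m


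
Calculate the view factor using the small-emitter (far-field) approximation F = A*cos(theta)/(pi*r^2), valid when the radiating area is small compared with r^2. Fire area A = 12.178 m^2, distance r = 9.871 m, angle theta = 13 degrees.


cos(13 deg) = 0.97437
pi*r^2 = 306.11
F = 12.178 * 0.97437 / 306.11 = 0.038764

0.038764


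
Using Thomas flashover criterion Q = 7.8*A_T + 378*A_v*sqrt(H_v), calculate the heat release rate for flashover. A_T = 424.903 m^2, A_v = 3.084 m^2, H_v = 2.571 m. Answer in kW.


7.8*A_T = 3314.2
sqrt(H_v) = 1.6034
378*A_v*sqrt(H_v) = 1869.2
Q = 3314.2 + 1869.2 = 5183.4 kW

5183.4 kW


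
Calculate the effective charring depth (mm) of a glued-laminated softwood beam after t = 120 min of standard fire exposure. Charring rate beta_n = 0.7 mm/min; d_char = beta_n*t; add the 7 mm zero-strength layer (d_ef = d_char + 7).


d_char = 0.7 * 120 = 84 mm
d_ef = 84 + 1.0*7 = 91 mm

91 mm


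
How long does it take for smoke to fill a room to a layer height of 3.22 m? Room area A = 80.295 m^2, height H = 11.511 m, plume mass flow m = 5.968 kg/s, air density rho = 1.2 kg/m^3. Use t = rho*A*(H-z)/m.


H - z = 8.291 m
t = 1.2 * 80.295 * 8.291 / 5.968 = 133.86 s

133.86 s


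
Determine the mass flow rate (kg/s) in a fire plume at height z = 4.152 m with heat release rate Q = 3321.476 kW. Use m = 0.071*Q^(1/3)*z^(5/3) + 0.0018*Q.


Q^(1/3) = 14.920
z^(5/3) = 10.726
First term = 0.071 * 14.920 * 10.726 = 11.362
Second term = 0.0018 * 3321.476 = 5.9787
m = 17.341 kg/s

17.341 kg/s


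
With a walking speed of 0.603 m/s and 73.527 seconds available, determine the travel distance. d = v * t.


d = 0.603 * 73.527 = 44.337 m

44.337 m


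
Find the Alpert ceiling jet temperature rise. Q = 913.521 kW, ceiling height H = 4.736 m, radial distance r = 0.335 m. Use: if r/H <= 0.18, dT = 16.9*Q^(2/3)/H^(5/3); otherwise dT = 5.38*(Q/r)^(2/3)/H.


r/H = 0.335 / 4.736 = 0.070735
r/H <= 0.18, so dT = 16.9*Q^(2/3)/H^(5/3)
Q^(2/3) = 94.148
H^(5/3) = 13.356
dT = 16.9 * 94.148 / 13.356 = 119.13 K

119.13 K


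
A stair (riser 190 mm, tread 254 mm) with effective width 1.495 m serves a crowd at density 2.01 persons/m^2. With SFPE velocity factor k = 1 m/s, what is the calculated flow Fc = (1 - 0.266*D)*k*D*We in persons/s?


1 - 0.266*D = 1 - 0.266*2.01 = 0.46534
Fs = 0.46534 * 1 * 2.01 = 0.93533 persons/(s*m)
Fc = 0.93533 * 1.495 = 1.3983 persons/s

1.3983 persons/s


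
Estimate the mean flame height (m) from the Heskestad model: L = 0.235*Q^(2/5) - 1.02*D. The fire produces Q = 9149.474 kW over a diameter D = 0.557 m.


Q^(2/5) = 38.420
0.235 * Q^(2/5) = 9.0287
1.02 * D = 0.56814
L = 8.4606 m

8.4606 m


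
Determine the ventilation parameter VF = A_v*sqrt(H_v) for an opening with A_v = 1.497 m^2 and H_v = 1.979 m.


sqrt(H_v) = 1.4068
VF = 1.497 * 1.4068 = 2.1059 m^(5/2)

2.1059 m^(5/2)


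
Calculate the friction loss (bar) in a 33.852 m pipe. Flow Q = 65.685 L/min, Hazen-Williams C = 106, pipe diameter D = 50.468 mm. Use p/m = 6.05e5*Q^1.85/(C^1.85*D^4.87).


Q^1.85 = 2303.1
C^1.85 = 5582.3
D^4.87 = 1.9665e+08
p/m = 0.0012693 bar/m
p_total = 0.0012693 * 33.852 = 0.042968 bar

0.042968 bar


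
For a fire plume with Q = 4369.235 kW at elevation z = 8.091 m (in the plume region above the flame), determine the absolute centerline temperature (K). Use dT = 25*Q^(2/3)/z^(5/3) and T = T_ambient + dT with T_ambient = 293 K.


Q^(2/3) = 267.26
z^(5/3) = 32.609
dT = 25 * 267.26 / 32.609 = 204.90 K
T = 293 + 204.90 = 497.90 K

497.90 K


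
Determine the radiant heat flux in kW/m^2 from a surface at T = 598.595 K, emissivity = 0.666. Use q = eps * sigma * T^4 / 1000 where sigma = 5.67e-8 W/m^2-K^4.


T^4 = 1.2839e+11
q = 0.666 * 5.67e-8 * 1.2839e+11 / 1000 = 4.8483 kW/m^2

4.8483 kW/m^2


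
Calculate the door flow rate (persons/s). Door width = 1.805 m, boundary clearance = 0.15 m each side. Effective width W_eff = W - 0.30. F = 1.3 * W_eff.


W_eff = 1.805 - 0.30 = 1.505 m
F = 1.3 * 1.505 = 1.9565 persons/s

1.9565 persons/s


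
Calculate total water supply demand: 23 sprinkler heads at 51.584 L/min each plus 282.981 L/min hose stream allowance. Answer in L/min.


Sprinkler demand = 23 * 51.584 = 1186.432 L/min
Total = 1186.432 + 282.981 = 1469.413 L/min

1469.413 L/min


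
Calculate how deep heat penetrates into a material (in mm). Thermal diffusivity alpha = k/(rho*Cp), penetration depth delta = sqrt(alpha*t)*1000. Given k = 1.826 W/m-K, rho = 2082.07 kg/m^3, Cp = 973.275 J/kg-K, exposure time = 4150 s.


alpha = 1.826 / (2082.07 * 973.275) = 9.0109e-07 m^2/s
alpha * t = 0.0037395
delta = sqrt(0.0037395) * 1000 = 61.152 mm

61.152 mm


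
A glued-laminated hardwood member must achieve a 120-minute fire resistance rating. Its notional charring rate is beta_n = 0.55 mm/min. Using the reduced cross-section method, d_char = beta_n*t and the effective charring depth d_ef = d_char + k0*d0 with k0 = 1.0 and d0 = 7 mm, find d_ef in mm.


d_char = 0.55 * 120 = 66 mm
d_ef = 66 + 1.0*7 = 73 mm

73 mm


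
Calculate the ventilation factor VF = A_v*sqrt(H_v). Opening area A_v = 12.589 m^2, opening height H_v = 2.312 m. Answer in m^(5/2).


sqrt(H_v) = 1.5205
VF = 12.589 * 1.5205 = 19.142 m^(5/2)

19.142 m^(5/2)


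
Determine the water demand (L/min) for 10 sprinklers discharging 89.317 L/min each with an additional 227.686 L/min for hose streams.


Sprinkler demand = 10 * 89.317 = 893.17 L/min
Total = 893.17 + 227.686 = 1120.856 L/min

1120.856 L/min


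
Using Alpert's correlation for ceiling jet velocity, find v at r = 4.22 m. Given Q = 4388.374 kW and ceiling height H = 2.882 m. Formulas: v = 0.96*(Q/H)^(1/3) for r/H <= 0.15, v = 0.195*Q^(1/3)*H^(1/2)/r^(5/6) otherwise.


r/H = 4.22 / 2.882 = 1.4643
r/H > 0.15, so v = 0.195*Q^(1/3)*H^(1/2)/r^(5/6)
Q^(1/3) = 16.372
H^(1/2) = 1.6976
r^(5/6) = 3.3197
v = 0.195 * 16.372 * 1.6976 / 3.3197 = 1.6326 m/s

1.6326 m/s


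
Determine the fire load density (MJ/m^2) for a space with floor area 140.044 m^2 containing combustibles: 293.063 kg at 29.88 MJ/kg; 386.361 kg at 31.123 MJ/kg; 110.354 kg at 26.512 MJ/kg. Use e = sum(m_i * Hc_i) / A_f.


Total energy = 293.063*29.88 + 386.361*31.123 + 110.354*26.512
= 8756.722 + 12024.71 + 2925.705
= 23707.14 MJ
e = 23707.14 / 140.044 = 169.28 MJ/m^2

169.28 MJ/m^2


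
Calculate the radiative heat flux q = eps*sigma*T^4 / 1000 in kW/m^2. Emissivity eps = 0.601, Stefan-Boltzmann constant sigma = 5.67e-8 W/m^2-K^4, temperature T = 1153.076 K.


T^4 = 1.7678e+12
q = 0.601 * 5.67e-8 * 1.7678e+12 / 1000 = 60.241 kW/m^2

60.241 kW/m^2


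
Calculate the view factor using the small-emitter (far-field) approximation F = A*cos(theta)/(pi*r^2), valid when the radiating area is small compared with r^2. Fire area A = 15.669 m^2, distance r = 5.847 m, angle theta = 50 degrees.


cos(50 deg) = 0.64279
pi*r^2 = 107.40
F = 15.669 * 0.64279 / 107.40 = 0.093776

0.093776


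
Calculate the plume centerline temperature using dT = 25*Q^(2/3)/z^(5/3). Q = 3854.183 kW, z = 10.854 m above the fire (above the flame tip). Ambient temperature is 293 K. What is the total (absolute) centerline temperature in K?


Q^(2/3) = 245.82
z^(5/3) = 53.209
dT = 25 * 245.82 / 53.209 = 115.50 K
T = 293 + 115.50 = 408.50 K

408.50 K


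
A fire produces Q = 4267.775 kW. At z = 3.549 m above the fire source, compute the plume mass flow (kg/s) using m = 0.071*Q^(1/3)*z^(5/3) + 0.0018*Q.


Q^(1/3) = 16.221
z^(5/3) = 8.2574
First term = 0.071 * 16.221 * 8.2574 = 9.5097
Second term = 0.0018 * 4267.775 = 7.6820
m = 17.192 kg/s

17.192 kg/s


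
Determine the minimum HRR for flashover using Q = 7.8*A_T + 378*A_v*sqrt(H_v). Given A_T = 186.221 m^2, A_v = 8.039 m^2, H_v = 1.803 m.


7.8*A_T = 1452.5
sqrt(H_v) = 1.3428
378*A_v*sqrt(H_v) = 4080.3
Q = 1452.5 + 4080.3 = 5532.8 kW

5532.8 kW


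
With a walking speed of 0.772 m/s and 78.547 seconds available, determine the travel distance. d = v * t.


d = 0.772 * 78.547 = 60.638 m

60.638 m


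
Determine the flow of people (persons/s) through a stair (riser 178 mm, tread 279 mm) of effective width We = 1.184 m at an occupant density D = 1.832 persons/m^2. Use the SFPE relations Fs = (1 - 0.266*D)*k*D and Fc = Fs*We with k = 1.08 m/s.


1 - 0.266*D = 1 - 0.266*1.832 = 0.51269
Fs = 0.51269 * 1.08 * 1.832 = 1.0144 persons/(s*m)
Fc = 1.0144 * 1.184 = 1.2010 persons/s

1.2010 persons/s


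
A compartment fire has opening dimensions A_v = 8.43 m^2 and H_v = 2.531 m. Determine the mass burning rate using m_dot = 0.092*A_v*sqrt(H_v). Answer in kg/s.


sqrt(H_v) = 1.5909
m_dot = 0.092 * 8.43 * 1.5909 = 1.2338 kg/s

1.2338 kg/s


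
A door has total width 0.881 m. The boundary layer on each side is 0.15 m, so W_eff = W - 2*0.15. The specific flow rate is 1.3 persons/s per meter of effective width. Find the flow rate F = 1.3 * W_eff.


W_eff = 0.881 - 0.30 = 0.581 m
F = 1.3 * 0.581 = 0.75530 persons/s

0.75530 persons/s


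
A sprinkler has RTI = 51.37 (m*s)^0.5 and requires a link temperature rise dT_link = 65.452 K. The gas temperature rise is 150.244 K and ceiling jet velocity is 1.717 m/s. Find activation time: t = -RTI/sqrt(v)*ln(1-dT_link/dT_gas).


dT_link/dT_gas = 0.43564
ln(1 - 0.43564) = -0.57206
t = -51.37 / sqrt(1.717) * -0.57206 = 22.427 s

22.427 s


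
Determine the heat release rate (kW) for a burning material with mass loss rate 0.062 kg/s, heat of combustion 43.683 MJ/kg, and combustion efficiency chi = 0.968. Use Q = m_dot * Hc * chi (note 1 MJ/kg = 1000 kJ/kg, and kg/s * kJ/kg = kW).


Hc = 43.683 MJ/kg = 43.683 * 1000 kJ/kg = 43683 kJ/kg
Q = 0.062 kg/s * 43683 kJ/kg * 0.968 = 2621.7 kW

2621.7 kW


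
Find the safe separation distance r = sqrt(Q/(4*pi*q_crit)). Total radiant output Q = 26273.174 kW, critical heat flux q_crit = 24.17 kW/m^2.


4*pi*q_crit = 303.73
Q/(4*pi*q_crit) = 86.502
r = sqrt(86.502) = 9.3006 m

9.3006 m


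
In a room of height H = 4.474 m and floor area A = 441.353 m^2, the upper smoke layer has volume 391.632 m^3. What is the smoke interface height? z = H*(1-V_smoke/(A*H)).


V/(A*H) = 0.19833
1 - 0.19833 = 0.80167
z = 4.474 * 0.80167 = 3.5867 m

3.5867 m


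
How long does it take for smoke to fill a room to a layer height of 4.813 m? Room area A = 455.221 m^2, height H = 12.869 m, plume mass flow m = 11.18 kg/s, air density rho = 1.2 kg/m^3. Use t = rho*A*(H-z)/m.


H - z = 8.056 m
t = 1.2 * 455.221 * 8.056 / 11.18 = 393.62 s

393.62 s


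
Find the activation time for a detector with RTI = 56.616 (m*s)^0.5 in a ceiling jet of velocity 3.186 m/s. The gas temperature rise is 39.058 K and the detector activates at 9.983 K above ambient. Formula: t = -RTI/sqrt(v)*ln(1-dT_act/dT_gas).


dT_act/dT_gas = 0.25559
ln(1 - 0.25559) = -0.29517
t = -56.616 / sqrt(3.186) * -0.29517 = 9.3624 s

9.3624 s


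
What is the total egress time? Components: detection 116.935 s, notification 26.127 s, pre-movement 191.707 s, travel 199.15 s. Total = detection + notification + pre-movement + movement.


Total = 116.935 + 26.127 + 191.707 + 199.15 = 533.919 s

533.919 s
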